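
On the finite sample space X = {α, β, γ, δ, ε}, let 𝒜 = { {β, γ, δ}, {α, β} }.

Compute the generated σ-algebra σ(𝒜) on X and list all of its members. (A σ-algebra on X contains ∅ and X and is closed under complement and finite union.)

Begin from { {}, {α, β}, {β, γ, δ}, X } (that is, 𝒜 plus ∅ and X).
Iteration 1: 3 new —
  {α, ε}  = complement {β, γ, δ}
  {γ, δ, ε}  = complement {α, β}
  {α, β, γ, δ}  = {α, β} ∪ {β, γ, δ}
  — 7 sets.
Iteration 2: 4 new —
  {ε}  = complement {α, β, γ, δ}
  {α, β, ε}  = {α, β} ∪ {α, ε}
  {α, γ, δ, ε}  = {γ, δ, ε} ∪ {α, ε}
  {β, γ, δ, ε}  = {γ, δ, ε} ∪ {β, γ, δ}
  — 11 sets.
Iteration 3 adds 3:
  {α}  = complement {β, γ, δ, ε}
  {β}  = complement {α, γ, δ, ε}
  {γ, δ}  = complement {α, β, ε}
  — 14 sets.
Iteration 4 (2 new):
  {β, ε}  = {β} ∪ {ε}
  {α, γ, δ}  = {γ, δ} ∪ {α}
  — 16 sets.
Iteration 5: already closed under ᶜ and ∪.

|σ(𝒜)| = 16.  σ(𝒜) = { {}, {α}, {β}, {ε}, {α, β}, {α, ε}, {β, ε}, {γ, δ}, {α, β, ε}, {α, γ, δ}, {β, γ, δ}, {γ, δ, ε}, {α, β, γ, δ}, {α, γ, δ, ε}, {β, γ, δ, ε}, X }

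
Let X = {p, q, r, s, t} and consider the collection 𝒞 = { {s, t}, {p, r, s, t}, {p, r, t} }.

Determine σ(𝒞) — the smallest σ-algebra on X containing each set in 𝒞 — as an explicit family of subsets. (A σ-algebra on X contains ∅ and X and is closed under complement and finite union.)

Initial family (5 sets): { {}, {s, t}, {p, r, t}, {p, r, s, t}, X }.
Round 1: +3 →
  {q}  = {p, r, s, t}ᶜ
  {q, s}  = {p, r, t}ᶜ
  {p, q, r}  = {s, t}ᶜ
  — 8 sets.
Round 2 (3 new):
  {q, s, t}  = {s, t} ∪ {q}
  {p, q, r, s}  = {p, q, r} ∪ {q, s}
  {p, q, r, t}  = {p, r, t} ∪ {q}
  — 11 sets.
Round 3. New:
  {s}  = {p, q, r, t}ᶜ
  {t}  = {p, q, r, s}ᶜ
  {p, r}  = {q, s, t}ᶜ
  — 14 sets.
Round 4: +2 →
  {q, t}  = {q} ∪ {t}
  {p, r, s}  = {p, r} ∪ {s}
  — 16 sets.
After Round 5 the family is unchanged; done.

Therefore σ(𝒞) = { {}, {q}, {s}, {t}, {p, r}, {q, s}, {q, t}, {s, t}, {p, q, r}, {p, r, s}, {p, r, t}, {q, s, t}, {p, q, r, s}, {p, q, r, t}, {p, r, s, t}, X } (|σ(𝒞)| = 16).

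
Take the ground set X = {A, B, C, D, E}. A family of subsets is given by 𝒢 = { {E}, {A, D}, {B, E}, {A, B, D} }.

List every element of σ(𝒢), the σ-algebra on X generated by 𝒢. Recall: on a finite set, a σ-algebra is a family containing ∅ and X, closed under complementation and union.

σ(𝒢) = { {}, {B}, {C}, {E}, {A, D}, {B, C}, {B, E}, {C, E}, {A, B, D}, {A, C, D}, {A, D, E}, {B, C, E}, {A, B, C, D}, {A, B, D, E}, {A, C, D, E}, X }

Derivation:
Initial family (6 sets): { {}, {E}, {A, D}, {B, E}, {A, B, D}, X }.
Round 1: +6 →
  {C, E}  = ᶜ of {A, B, D}
  {A, C, D}  = ᶜ of {B, E}
  {A, D, E}  = {A, D} ∪ {E}
  {B, C, E}  = ᶜ of {A, D}
  {A, B, C, D}  = ᶜ of {E}
  {A, B, D, E}  = {B, E} ∪ {A, D}
  — 12 sets.
Round 2 adds 3:
  {C}  = ᶜ of {A, B, D, E}
  {B, C}  = ᶜ of {A, D, E}
  {A, C, D, E}  = {A, D, E} ∪ {A, C, D}
  — 15 sets.
Round 3: +1 →
  {B}  = ᶜ of {A, C, D, E}
  — 16 sets.
After Round 4 the family is unchanged; done.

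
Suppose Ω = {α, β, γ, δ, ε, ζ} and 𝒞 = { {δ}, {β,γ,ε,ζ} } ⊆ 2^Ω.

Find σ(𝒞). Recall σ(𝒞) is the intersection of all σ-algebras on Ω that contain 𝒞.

Start: 𝒞 ∪ {∅, Ω} = { {}, {δ}, {β,γ,ε,ζ}, Ω }.
Round 1 adds 3:
  {α,δ}  = complement {β,γ,ε,ζ}
  {α,β,γ,ε,ζ}  = complement {δ}
  {β,γ,δ,ε,ζ}  = {δ} ∪ {β,γ,ε,ζ}
  — 7 sets.
Round 2: +1 →
  {α}  = complement {β,γ,δ,ε,ζ}
  — 8 sets.
Round 3: stable.

Hence σ(𝒞) has 8 members: { {}, {α}, {δ}, {α,δ}, {β,γ,ε,ζ}, {α,β,γ,ε,ζ}, {β,γ,δ,ε,ζ}, Ω }.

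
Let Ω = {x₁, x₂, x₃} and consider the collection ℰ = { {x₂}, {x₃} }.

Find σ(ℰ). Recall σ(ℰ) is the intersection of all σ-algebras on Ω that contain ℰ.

Seed the family with ℰ together with ∅ and Ω: { ∅, {x₂}, {x₃}, Ω }.
Step 1: +3 →
  {x₁,x₂}  = Ω∖{x₃}
  {x₁,x₃}  = Ω∖{x₂}
  {x₂,x₃}  = {x₃} ∪ {x₂}
Step 2. New:
  {x₁}  = Ω∖{x₂,x₃}
Step 3: closed — nothing new.

|σ(ℰ)| = 8.  σ(ℰ) = { ∅, {x₁}, {x₂}, {x₃}, {x₁,x₂}, {x₁,x₃}, {x₂,x₃}, Ω }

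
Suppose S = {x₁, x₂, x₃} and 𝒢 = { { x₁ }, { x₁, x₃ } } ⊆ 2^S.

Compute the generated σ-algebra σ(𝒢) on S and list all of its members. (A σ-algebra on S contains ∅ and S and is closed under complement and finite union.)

Seed the family with 𝒢 together with ∅ and S: { {}, { x₁ }, { x₁, x₃ }, S }.
Pass 1 adds 2:
  { x₂ }  = { x₁, x₃ }ᶜ
  { x₂, x₃ }  = { x₁ }ᶜ
  [6 total]
Pass 2: +1 →
  { x₁, x₂ }  = { x₂ } ∪ { x₁ }
  [7 total]
Pass 3 (1 new):
  { x₃ }  = { x₁, x₂ }ᶜ
  [8 total]
Pass 4: no new sets; the family is a σ-algebra.

Hence σ(𝒢) has 8 members: { {}, { x₁ }, { x₂ }, { x₃ }, { x₁, x₂ }, { x₁, x₃ }, { x₂, x₃ }, S }.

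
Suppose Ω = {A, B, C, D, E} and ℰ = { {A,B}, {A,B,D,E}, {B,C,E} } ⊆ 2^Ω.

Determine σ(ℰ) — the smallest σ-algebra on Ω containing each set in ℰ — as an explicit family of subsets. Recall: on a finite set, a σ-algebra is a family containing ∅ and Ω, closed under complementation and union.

Answer: σ(ℰ) = { {}, {A}, {B}, {C}, {D}, {E}, {A,B}, {A,C}, {A,D}, {A,E}, {B,C}, {B,D}, {B,E}, {C,D}, {C,E}, {D,E}, {A,B,C}, {A,B,D}, {A,B,E}, {A,C,D}, {A,C,E}, {A,D,E}, {B,C,D}, {B,C,E}, {B,D,E}, {C,D,E}, {A,B,C,D}, {A,B,C,E}, {A,B,D,E}, {A,C,D,E}, {B,C,D,E}, Ω }

Trace:
Initial family (5 sets): { {}, {A,B}, {B,C,E}, {A,B,D,E}, Ω }.
Step 1: +4 →
  {C}  = Ω∖{A,B,D,E}
  {A,D}  = Ω∖{B,C,E}
  {C,D,E}  = Ω∖{A,B}
  {A,B,C,E}  = {B,C,E} ∪ {A,B}
  |family| = 9
Step 2 (6 new):
  {D}  = Ω∖{A,B,C,E}
  {A,B,C}  = {A,B} ∪ {C}
  {A,B,D}  = {A,B} ∪ {A,D}
  {A,C,D}  = {C} ∪ {A,D}
  {A,C,D,E}  = {C,D,E} ∪ {A,D}
  {B,C,D,E}  = {C,D,E} ∪ {B,C,E}
  |family| = 15
Step 3: +7 →
  {A}  = Ω∖{B,C,D,E}
  {B}  = Ω∖{A,C,D,E}
  {B,E}  = Ω∖{A,C,D}
  {C,D}  = {C} ∪ {D}
  {C,E}  = Ω∖{A,B,D}
  {D,E}  = Ω∖{A,B,C}
  {A,B,C,D}  = {C} ∪ {A,B,D}
  |family| = 22
Step 4. New:
  {E}  = Ω∖{A,B,C,D}
  {A,C}  = {C} ∪ {A}
  {B,C}  = {B} ∪ {C}
  {B,D}  = {B} ∪ {D}
  {A,B,E}  = Ω∖{C,D}
  {A,C,E}  = {C,E} ∪ {A}
  {A,D,E}  = {D,E} ∪ {A,D}
  {B,C,D}  = {C,D} ∪ {B}
  {B,D,E}  = {B,E} ∪ {D,E}
  |family| = 31
Step 5 (1 new):
  {A,E}  = Ω∖{B,C,D}
  |family| = 32
Step 6: no new sets; the family is a σ-algebra.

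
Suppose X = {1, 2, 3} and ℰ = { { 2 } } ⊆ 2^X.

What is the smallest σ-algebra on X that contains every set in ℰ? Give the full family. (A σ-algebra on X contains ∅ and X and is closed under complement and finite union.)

Start: ℰ ∪ {∅, X} = { {}, { 2 }, X }.
Pass 1: 1 new —
  { 1, 3 }  = ᶜ of { 2 }
Pass 2: closed — nothing new.

σ(ℰ) = { {}, { 2 }, { 1, 3 }, X }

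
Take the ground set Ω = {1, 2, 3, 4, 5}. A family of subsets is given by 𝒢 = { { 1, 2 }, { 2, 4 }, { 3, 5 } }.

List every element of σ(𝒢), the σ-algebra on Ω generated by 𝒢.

|σ(𝒢)| = 16.  σ(𝒢) = { {}, { 1 }, { 2 }, { 4 }, { 1, 2 }, { 1, 4 }, { 2, 4 }, { 3, 5 }, { 1, 2, 4 }, { 1, 3, 5 }, { 2, 3, 5 }, { 3, 4, 5 }, { 1, 2, 3, 5 }, { 1, 3, 4, 5 }, { 2, 3, 4, 5 }, Ω }

Trace:
Seed the family with 𝒢 together with ∅ and Ω: { {}, { 1, 2 }, { 2, 4 }, { 3, 5 }, Ω }.
Round 1 (5 new):
  { 1, 2, 4 }  = Ω∖{ 3, 5 }
  { 1, 3, 5 }  = Ω∖{ 2, 4 }
  { 3, 4, 5 }  = Ω∖{ 1, 2 }
  { 1, 2, 3, 5 }  = { 1, 2 } ∪ { 3, 5 }
  { 2, 3, 4, 5 }  = { 3, 5 } ∪ { 2, 4 }
  (now 10)
Round 2 (3 new):
  { 1 }  = Ω∖{ 2, 3, 4, 5 }
  { 4 }  = Ω∖{ 1, 2, 3, 5 }
  { 1, 3, 4, 5 }  = { 3, 4, 5 } ∪ { 1, 3, 5 }
  (now 13)
Round 3: +2 →
  { 2 }  = Ω∖{ 1, 3, 4, 5 }
  { 1, 4 }  = { 4 } ∪ { 1 }
  (now 15)
Round 4: 1 new —
  { 2, 3, 5 }  = Ω∖{ 1, 4 }
  (now 16)
Round 5: no new sets; the family is a σ-algebra.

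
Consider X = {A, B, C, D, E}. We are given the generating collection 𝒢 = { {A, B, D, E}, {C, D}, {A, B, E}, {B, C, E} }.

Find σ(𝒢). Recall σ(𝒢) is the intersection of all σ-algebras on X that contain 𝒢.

|σ(𝒢)| = 16.  σ(𝒢) = { {}, {A}, {C}, {D}, {A, C}, {A, D}, {B, E}, {C, D}, {A, B, E}, {A, C, D}, {B, C, E}, {B, D, E}, {A, B, C, E}, {A, B, D, E}, {B, C, D, E}, X }

Check:
Start: 𝒢 ∪ {∅, X} = { {}, {C, D}, {A, B, E}, {B, C, E}, {A, B, D, E}, X }.
Step 1 adds 4:
  {C}  = ᶜ of {A, B, D, E}
  {A, D}  = ᶜ of {B, C, E}
  {A, B, C, E}  = {A, B, E} ∪ {B, C, E}
  {B, C, D, E}  = {C, D} ∪ {B, C, E}
  |family| = 10
Step 2: +3 →
  {A}  = ᶜ of {B, C, D, E}
  {D}  = ᶜ of {A, B, C, E}
  {A, C, D}  = {C, D} ∪ {A, D}
  |family| = 13
Step 3: 2 new —
  {A, C}  = {C} ∪ {A}
  {B, E}  = ᶜ of {A, C, D}
  |family| = 15
Step 4: +1 →
  {B, D, E}  = ᶜ of {A, C}
  |family| = 16
Step 5: already closed under ᶜ and ∪.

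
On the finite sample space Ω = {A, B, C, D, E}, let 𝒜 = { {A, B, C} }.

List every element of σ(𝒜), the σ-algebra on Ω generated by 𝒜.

Begin from { {}, {A, B, C}, Ω } (that is, 𝒜 plus ∅ and Ω).
Pass 1 adds 1:
  {D, E}  = ᶜ of {A, B, C}
Pass 2: stable.

|σ(𝒜)| = 4.  σ(𝒜) = { {}, {D, E}, {A, B, C}, Ω }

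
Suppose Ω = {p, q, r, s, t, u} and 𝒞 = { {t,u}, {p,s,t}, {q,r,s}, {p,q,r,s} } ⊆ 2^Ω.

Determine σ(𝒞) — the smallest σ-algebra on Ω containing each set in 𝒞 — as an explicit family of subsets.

Initial family (6 sets): { {}, {t,u}, {p,s,t}, {q,r,s}, {p,q,r,s}, Ω }.
Iteration 1: +5 →
  {p,t,u}  = ᶜ of {q,r,s}
  {q,r,u}  = ᶜ of {p,s,t}
  {p,s,t,u}  = {p,s,t} ∪ {t,u}
  {p,q,r,s,t}  = {p,s,t} ∪ {q,r,s}
  {q,r,s,t,u}  = {q,r,s} ∪ {t,u}
  (now 11)
Iteration 2 (7 new):
  {p}  = ᶜ of {q,r,s,t,u}
  {u}  = ᶜ of {p,q,r,s,t}
  {q,r}  = ᶜ of {p,s,t,u}
  {q,r,s,u}  = {q,r,s} ∪ {q,r,u}
  {q,r,t,u}  = {t,u} ∪ {q,r,u}
  {p,q,r,s,u}  = {q,r,u} ∪ {p,q,r,s}
  {p,q,r,t,u}  = {q,r,u} ∪ {p,t,u}
  (now 18)
Iteration 3: 7 new —
  {s}  = ᶜ of {p,q,r,t,u}
  {t}  = ᶜ of {p,q,r,s,u}
  {p,s}  = ᶜ of {q,r,t,u}
  {p,t}  = ᶜ of {q,r,s,u}
  {p,u}  = {p} ∪ {u}
  {p,q,r}  = {q,r} ∪ {p}
  {p,q,r,u}  = {q,r,u} ∪ {p}
  (now 25)
Iteration 4: 7 new —
  {s,t}  = ᶜ of {p,q,r,u}
  {s,u}  = {u} ∪ {s}
  {p,s,u}  = {p,u} ∪ {p,s}
  {q,r,t}  = {t} ∪ {q,r}
  {s,t,u}  = ᶜ of {p,q,r}
  {p,q,r,t}  = {p,q,r} ∪ {t}
  {q,r,s,t}  = ᶜ of {p,u}
  (now 32)
Iteration 5: already closed under ᶜ and ∪.

Hence σ(𝒞) has 32 members: { {}, {p}, {s}, {t}, {u}, {p,s}, {p,t}, {p,u}, {q,r}, {s,t}, {s,u}, {t,u}, {p,q,r}, {p,s,t}, {p,s,u}, {p,t,u}, {q,r,s}, {q,r,t}, {q,r,u}, {s,t,u}, {p,q,r,s}, {p,q,r,t}, {p,q,r,u}, {p,s,t,u}, {q,r,s,t}, {q,r,s,u}, {q,r,t,u}, {p,q,r,s,t}, {p,q,r,s,u}, {p,q,r,t,u}, {q,r,s,t,u}, Ω }.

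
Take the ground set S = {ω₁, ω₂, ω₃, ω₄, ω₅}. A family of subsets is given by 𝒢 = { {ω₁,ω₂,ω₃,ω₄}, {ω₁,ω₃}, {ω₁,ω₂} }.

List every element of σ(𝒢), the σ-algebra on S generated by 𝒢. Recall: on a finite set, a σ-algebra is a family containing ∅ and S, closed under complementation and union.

Initial family (5 sets): { {}, {ω₁,ω₂}, {ω₁,ω₃}, {ω₁,ω₂,ω₃,ω₄}, S }.
Step 1 adds 4:
  {ω₅}  = ᶜ of {ω₁,ω₂,ω₃,ω₄}
  {ω₁,ω₂,ω₃}  = {ω₁,ω₂} ∪ {ω₁,ω₃}
  {ω₂,ω₄,ω₅}  = ᶜ of {ω₁,ω₃}
  {ω₃,ω₄,ω₅}  = ᶜ of {ω₁,ω₂}
  (now 9)
Step 2 adds 7:
  {ω₄,ω₅}  = ᶜ of {ω₁,ω₂,ω₃}
  {ω₁,ω₂,ω₅}  = {ω₁,ω₂} ∪ {ω₅}
  {ω₁,ω₃,ω₅}  = {ω₅} ∪ {ω₁,ω₃}
  {ω₁,ω₂,ω₃,ω₅}  = {ω₁,ω₂,ω₃} ∪ {ω₅}
  {ω₁,ω₂,ω₄,ω₅}  = {ω₁,ω₂} ∪ {ω₂,ω₄,ω₅}
  {ω₁,ω₃,ω₄,ω₅}  = {ω₃,ω₄,ω₅} ∪ {ω₁,ω₃}
  {ω₂,ω₃,ω₄,ω₅}  = {ω₃,ω₄,ω₅} ∪ {ω₂,ω₄,ω₅}
  (now 16)
Step 3 (6 new):
  {ω₁}  = ᶜ of {ω₂,ω₃,ω₄,ω₅}
  {ω₂}  = ᶜ of {ω₁,ω₃,ω₄,ω₅}
  {ω₃}  = ᶜ of {ω₁,ω₂,ω₄,ω₅}
  {ω₄}  = ᶜ of {ω₁,ω₂,ω₃,ω₅}
  {ω₂,ω₄}  = ᶜ of {ω₁,ω₃,ω₅}
  {ω₃,ω₄}  = ᶜ of {ω₁,ω₂,ω₅}
  (now 22)
Step 4. New:
  {ω₁,ω₄}  = {ω₄} ∪ {ω₁}
  {ω₁,ω₅}  = {ω₅} ∪ {ω₁}
  {ω₂,ω₃}  = {ω₂} ∪ {ω₃}
  {ω₂,ω₅}  = {ω₂} ∪ {ω₅}
  {ω₃,ω₅}  = {ω₅} ∪ {ω₃}
  {ω₁,ω₂,ω₄}  = {ω₁,ω₂} ∪ {ω₄}
  {ω₁,ω₃,ω₄}  = {ω₃,ω₄} ∪ {ω₁,ω₃}
  {ω₁,ω₄,ω₅}  = {ω₄,ω₅} ∪ {ω₁}
  {ω₂,ω₃,ω₄}  = {ω₃,ω₄} ∪ {ω₂}
  (now 31)
Step 5: +1 →
  {ω₂,ω₃,ω₅}  = ᶜ of {ω₁,ω₄}
  (now 32)
Step 6: stable.

Therefore σ(𝒢) = { {}, {ω₁}, {ω₂}, {ω₃}, {ω₄}, {ω₅}, {ω₁,ω₂}, {ω₁,ω₃}, {ω₁,ω₄}, {ω₁,ω₅}, {ω₂,ω₃}, {ω₂,ω₄}, {ω₂,ω₅}, {ω₃,ω₄}, {ω₃,ω₅}, {ω₄,ω₅}, {ω₁,ω₂,ω₃}, {ω₁,ω₂,ω₄}, {ω₁,ω₂,ω₅}, {ω₁,ω₃,ω₄}, {ω₁,ω₃,ω₅}, {ω₁,ω₄,ω₅}, {ω₂,ω₃,ω₄}, {ω₂,ω₃,ω₅}, {ω₂,ω₄,ω₅}, {ω₃,ω₄,ω₅}, {ω₁,ω₂,ω₃,ω₄}, {ω₁,ω₂,ω₃,ω₅}, {ω₁,ω₂,ω₄,ω₅}, {ω₁,ω₃,ω₄,ω₅}, {ω₂,ω₃,ω₄,ω₅}, S } (|σ(𝒢)| = 32).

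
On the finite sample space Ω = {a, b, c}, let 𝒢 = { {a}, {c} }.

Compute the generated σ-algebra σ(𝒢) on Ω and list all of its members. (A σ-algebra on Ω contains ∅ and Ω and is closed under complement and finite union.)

Answer: σ(𝒢) = { {}, {a}, {b}, {c}, {a,b}, {a,c}, {b,c}, Ω }

Derivation:
Begin from { {}, {a}, {c}, Ω } (that is, 𝒢 plus ∅ and Ω).
Pass 1. New:
  {a,b}  = complement {c}
  {a,c}  = {c} ∪ {a}
  {b,c}  = complement {a}
  |family| = 7
Pass 2. New:
  {b}  = complement {a,c}
  |family| = 8
Pass 3: no new sets; the family is a σ-algebra.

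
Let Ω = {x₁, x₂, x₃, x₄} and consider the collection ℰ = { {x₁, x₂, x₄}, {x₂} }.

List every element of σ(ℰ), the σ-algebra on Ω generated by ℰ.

Seed the family with ℰ together with ∅ and Ω: { {}, {x₂}, {x₁, x₂, x₄}, Ω }.
Iteration 1 adds 2:
  {x₃}  = Ω∖{x₁, x₂, x₄}
  {x₁, x₃, x₄}  = Ω∖{x₂}
Iteration 2: 1 new —
  {x₂, x₃}  = {x₃} ∪ {x₂}
Iteration 3 (1 new):
  {x₁, x₄}  = Ω∖{x₂, x₃}
Iteration 4: closed — nothing new.

Therefore σ(ℰ) = { {}, {x₂}, {x₃}, {x₁, x₄}, {x₂, x₃}, {x₁, x₂, x₄}, {x₁, x₃, x₄}, Ω } (|σ(ℰ)| = 8).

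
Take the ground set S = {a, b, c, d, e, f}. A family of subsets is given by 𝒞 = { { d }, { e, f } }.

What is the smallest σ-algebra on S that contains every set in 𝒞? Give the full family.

|σ(𝒞)| = 8.  σ(𝒞) = { {}, { d }, { e, f }, { a, b, c }, { d, e, f }, { a, b, c, d }, { a, b, c, e, f }, S }

Working:
Initial family (4 sets): { {}, { d }, { e, f }, S }.
Step 1. New:
  { d, e, f }  = { d } ∪ { e, f }
  { a, b, c, d }  = complement { e, f }
  { a, b, c, e, f }  = complement { d }
  |family| = 7
Step 2 adds 1:
  { a, b, c }  = complement { d, e, f }
  |family| = 8
Step 3: already closed under ᶜ and ∪.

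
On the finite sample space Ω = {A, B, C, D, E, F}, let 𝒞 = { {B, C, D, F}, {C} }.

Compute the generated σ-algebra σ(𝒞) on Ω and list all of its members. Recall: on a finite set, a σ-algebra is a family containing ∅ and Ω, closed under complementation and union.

σ(𝒞) (8 sets): { {}, {C}, {A, E}, {A, C, E}, {B, D, F}, {B, C, D, F}, {A, B, D, E, F}, Ω }

Trace:
Start: 𝒞 ∪ {∅, Ω} = { {}, {C}, {B, C, D, F}, Ω }.
Round 1 (2 new):
  {A, E}  = ᶜ of {B, C, D, F}
  {A, B, D, E, F}  = ᶜ of {C}
  — 6 sets.
Round 2: +1 →
  {A, C, E}  = {C} ∪ {A, E}
  — 7 sets.
Round 3: 1 new —
  {B, D, F}  = ᶜ of {A, C, E}
  — 8 sets.
Round 4: stable.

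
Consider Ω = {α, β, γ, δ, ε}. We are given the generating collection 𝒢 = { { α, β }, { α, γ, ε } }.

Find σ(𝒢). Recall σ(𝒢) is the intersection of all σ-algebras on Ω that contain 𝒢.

|σ(𝒢)| = 16.  σ(𝒢) = { ∅, { α }, { β }, { δ }, { α, β }, { α, δ }, { β, δ }, { γ, ε }, { α, β, δ }, { α, γ, ε }, { β, γ, ε }, { γ, δ, ε }, { α, β, γ, ε }, { α, γ, δ, ε }, { β, γ, δ, ε }, Ω }

Trace:
Seed the family with 𝒢 together with ∅ and Ω: { ∅, { α, β }, { α, γ, ε }, Ω }.
Pass 1 (3 new):
  { β, δ }  = { α, γ, ε }ᶜ
  { γ, δ, ε }  = { α, β }ᶜ
  { α, β, γ, ε }  = { α, β } ∪ { α, γ, ε }
  |family| = 7
Pass 2 adds 4:
  { δ }  = { α, β, γ, ε }ᶜ
  { α, β, δ }  = { α, β } ∪ { β, δ }
  { α, γ, δ, ε }  = { γ, δ, ε } ∪ { α, γ, ε }
  { β, γ, δ, ε }  = { γ, δ, ε } ∪ { β, δ }
  |family| = 11
Pass 3. New:
  { α }  = { β, γ, δ, ε }ᶜ
  { β }  = { α, γ, δ, ε }ᶜ
  { γ, ε }  = { α, β, δ }ᶜ
  |family| = 14
Pass 4 (2 new):
  { α, δ }  = { δ } ∪ { α }
  { β, γ, ε }  = { γ, ε } ∪ { β }
  |family| = 16
Pass 5: no new sets; the family is a σ-algebra.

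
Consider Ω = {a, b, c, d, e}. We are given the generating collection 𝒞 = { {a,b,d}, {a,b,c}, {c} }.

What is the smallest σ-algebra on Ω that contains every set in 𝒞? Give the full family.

Seed the family with 𝒞 together with ∅ and Ω: { {}, {c}, {a,b,c}, {a,b,d}, Ω }.
Pass 1 adds 4:
  {c,e}  = Ω∖{a,b,d}
  {d,e}  = Ω∖{a,b,c}
  {a,b,c,d}  = {c} ∪ {a,b,d}
  {a,b,d,e}  = Ω∖{c}
  — 9 sets.
Pass 2 adds 3:
  {e}  = Ω∖{a,b,c,d}
  {c,d,e}  = {d,e} ∪ {c}
  {a,b,c,e}  = {a,b,c} ∪ {c,e}
  — 12 sets.
Pass 3 adds 2:
  {d}  = Ω∖{a,b,c,e}
  {a,b}  = Ω∖{c,d,e}
  — 14 sets.
Pass 4 adds 2:
  {c,d}  = {c} ∪ {d}
  {a,b,e}  = {a,b} ∪ {e}
  — 16 sets.
Pass 5: closed — nothing new.

Therefore σ(𝒞) = { {}, {c}, {d}, {e}, {a,b}, {c,d}, {c,e}, {d,e}, {a,b,c}, {a,b,d}, {a,b,e}, {c,d,e}, {a,b,c,d}, {a,b,c,e}, {a,b,d,e}, Ω } (|σ(𝒞)| = 16).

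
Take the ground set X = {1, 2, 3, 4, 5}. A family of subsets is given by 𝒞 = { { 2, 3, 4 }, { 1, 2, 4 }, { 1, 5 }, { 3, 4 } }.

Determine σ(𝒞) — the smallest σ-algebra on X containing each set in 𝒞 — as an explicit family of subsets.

Answer: σ(𝒞) = { {  }, { 1 }, { 2 }, { 3 }, { 4 }, { 5 }, { 1, 2 }, { 1, 3 }, { 1, 4 }, { 1, 5 }, { 2, 3 }, { 2, 4 }, { 2, 5 }, { 3, 4 }, { 3, 5 }, { 4, 5 }, { 1, 2, 3 }, { 1, 2, 4 }, { 1, 2, 5 }, { 1, 3, 4 }, { 1, 3, 5 }, { 1, 4, 5 }, { 2, 3, 4 }, { 2, 3, 5 }, { 2, 4, 5 }, { 3, 4, 5 }, { 1, 2, 3, 4 }, { 1, 2, 3, 5 }, { 1, 2, 4, 5 }, { 1, 3, 4, 5 }, { 2, 3, 4, 5 }, X }

Derivation:
Seed the family with 𝒞 together with ∅ and X: { {  }, { 1, 5 }, { 3, 4 }, { 1, 2, 4 }, { 2, 3, 4 }, X }.
Pass 1: +5 →
  { 3, 5 }  = ᶜ of { 1, 2, 4 }
  { 1, 2, 5 }  = ᶜ of { 3, 4 }
  { 1, 2, 3, 4 }  = { 3, 4 } ∪ { 1, 2, 4 }
  { 1, 2, 4, 5 }  = { 1, 5 } ∪ { 1, 2, 4 }
  { 1, 3, 4, 5 }  = { 3, 4 } ∪ { 1, 5 }
  |family| = 11
Pass 2: 7 new —
  { 2 }  = ᶜ of { 1, 3, 4, 5 }
  { 3 }  = ᶜ of { 1, 2, 4, 5 }
  { 5 }  = ᶜ of { 1, 2, 3, 4 }
  { 1, 3, 5 }  = { 1, 5 } ∪ { 3, 5 }
  { 3, 4, 5 }  = { 3, 4 } ∪ { 3, 5 }
  { 1, 2, 3, 5 }  = { 1, 2, 5 } ∪ { 3, 5 }
  { 2, 3, 4, 5 }  = { 2, 3, 4 } ∪ { 3, 5 }
  |family| = 18
Pass 3: +7 →
  { 1 }  = ᶜ of { 2, 3, 4, 5 }
  { 4 }  = ᶜ of { 1, 2, 3, 5 }
  { 1, 2 }  = ᶜ of { 3, 4, 5 }
  { 2, 3 }  = { 3 } ∪ { 2 }
  { 2, 4 }  = ᶜ of { 1, 3, 5 }
  { 2, 5 }  = { 2 } ∪ { 5 }
  { 2, 3, 5 }  = { 3, 5 } ∪ { 2 }
  |family| = 25
Pass 4 adds 7:
  { 1, 3 }  = { 3 } ∪ { 1 }
  { 1, 4 }  = ᶜ of { 2, 3, 5 }
  { 4, 5 }  = { 5 } ∪ { 4 }
  { 1, 2, 3 }  = { 1, 2 } ∪ { 3 }
  { 1, 3, 4 }  = ᶜ of { 2, 5 }
  { 1, 4, 5 }  = ᶜ of { 2, 3 }
  { 2, 4, 5 }  = { 2, 5 } ∪ { 4 }
  |family| = 32
Pass 5: stable.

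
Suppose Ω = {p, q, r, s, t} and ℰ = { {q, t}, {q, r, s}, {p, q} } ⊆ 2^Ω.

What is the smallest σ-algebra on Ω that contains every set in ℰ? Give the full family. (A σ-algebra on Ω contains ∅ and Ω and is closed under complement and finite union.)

Take S₀ = ℰ ∪ {∅, Ω} = { {}, {p, q}, {q, t}, {q, r, s}, Ω }.
Step 1: +6 →
  {p, t}  = ᶜ of {q, r, s}
  {p, q, t}  = {q, t} ∪ {p, q}
  {p, r, s}  = ᶜ of {q, t}
  {r, s, t}  = ᶜ of {p, q}
  {p, q, r, s}  = {q, r, s} ∪ {p, q}
  {q, r, s, t}  = {q, t} ∪ {q, r, s}
Step 2 adds 4:
  {p}  = ᶜ of {q, r, s, t}
  {t}  = ᶜ of {p, q, r, s}
  {r, s}  = ᶜ of {p, q, t}
  {p, r, s, t}  = {r, s, t} ∪ {p, r, s}
Step 3: 1 new —
  {q}  = ᶜ of {p, r, s, t}
Step 4: closed — nothing new.

Therefore σ(ℰ) = { {}, {p}, {q}, {t}, {p, q}, {p, t}, {q, t}, {r, s}, {p, q, t}, {p, r, s}, {q, r, s}, {r, s, t}, {p, q, r, s}, {p, r, s, t}, {q, r, s, t}, Ω } (|σ(ℰ)| = 16).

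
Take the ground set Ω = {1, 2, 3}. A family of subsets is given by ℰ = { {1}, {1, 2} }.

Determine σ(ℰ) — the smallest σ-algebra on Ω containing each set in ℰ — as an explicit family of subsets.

σ(ℰ) (8 sets): { ∅, {1}, {2}, {3}, {1, 2}, {1, 3}, {2, 3}, Ω }

Working:
Take S₀ = ℰ ∪ {∅, Ω} = { ∅, {1}, {1, 2}, Ω }.
Pass 1: +2 →
  {3}  = complement {1, 2}
  {2, 3}  = complement {1}
  |family| = 6
Pass 2. New:
  {1, 3}  = {3} ∪ {1}
  |family| = 7
Pass 3: +1 →
  {2}  = complement {1, 3}
  |family| = 8
Pass 4: no new sets; the family is a σ-algebra.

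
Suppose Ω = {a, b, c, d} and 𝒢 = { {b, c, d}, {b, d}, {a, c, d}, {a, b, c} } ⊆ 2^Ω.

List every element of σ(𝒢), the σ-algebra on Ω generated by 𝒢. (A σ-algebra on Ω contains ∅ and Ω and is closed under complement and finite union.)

Initial family (6 sets): { {}, {b, d}, {a, b, c}, {a, c, d}, {b, c, d}, Ω }.
Step 1 adds 4:
  {a}  = complement {b, c, d}
  {b}  = complement {a, c, d}
  {d}  = complement {a, b, c}
  {a, c}  = complement {b, d}
  — 10 sets.
Step 2: +3 →
  {a, b}  = {b} ∪ {a}
  {a, d}  = {d} ∪ {a}
  {a, b, d}  = {b, d} ∪ {a}
  — 13 sets.
Step 3 adds 3:
  {c}  = complement {a, b, d}
  {b, c}  = complement {a, d}
  {c, d}  = complement {a, b}
  — 16 sets.
Step 4: stable.

|σ(𝒢)| = 16.  σ(𝒢) = { {}, {a}, {b}, {c}, {d}, {a, b}, {a, c}, {a, d}, {b, c}, {b, d}, {c, d}, {a, b, c}, {a, b, d}, {a, c, d}, {b, c, d}, Ω }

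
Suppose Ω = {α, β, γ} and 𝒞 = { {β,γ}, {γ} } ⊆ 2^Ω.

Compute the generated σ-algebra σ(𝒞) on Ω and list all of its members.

σ(𝒞) (8 sets): { {}, {α}, {β}, {γ}, {α,β}, {α,γ}, {β,γ}, Ω }

Trace:
Initial family (4 sets): { {}, {γ}, {β,γ}, Ω }.
Round 1. New:
  {α}  = Ω∖{β,γ}
  {α,β}  = Ω∖{γ}
  — 6 sets.
Round 2 (1 new):
  {α,γ}  = {γ} ∪ {α}
  — 7 sets.
Round 3 adds 1:
  {β}  = Ω∖{α,γ}
  — 8 sets.
Round 4: already closed under ᶜ and ∪.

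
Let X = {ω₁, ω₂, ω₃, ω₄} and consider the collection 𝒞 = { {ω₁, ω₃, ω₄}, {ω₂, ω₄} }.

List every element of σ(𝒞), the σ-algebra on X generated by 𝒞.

Seed the family with 𝒞 together with ∅ and X: { ∅, {ω₂, ω₄}, {ω₁, ω₃, ω₄}, X }.
Iteration 1 adds 2:
  {ω₂}  = {ω₁, ω₃, ω₄}ᶜ
  {ω₁, ω₃}  = {ω₂, ω₄}ᶜ
Iteration 2. New:
  {ω₁, ω₂, ω₃}  = {ω₁, ω₃} ∪ {ω₂}
Iteration 3 adds 1:
  {ω₄}  = {ω₁, ω₂, ω₃}ᶜ
Iteration 4: already closed under ᶜ and ∪.

Therefore σ(𝒞) = { ∅, {ω₂}, {ω₄}, {ω₁, ω₃}, {ω₂, ω₄}, {ω₁, ω₂, ω₃}, {ω₁, ω₃, ω₄}, X } (|σ(𝒞)| = 8).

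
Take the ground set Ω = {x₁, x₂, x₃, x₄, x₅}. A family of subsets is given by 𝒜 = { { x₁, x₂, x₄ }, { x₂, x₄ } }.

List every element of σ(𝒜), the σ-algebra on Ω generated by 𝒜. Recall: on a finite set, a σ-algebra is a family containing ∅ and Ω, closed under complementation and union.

Seed the family with 𝒜 together with ∅ and Ω: { ∅, { x₂, x₄ }, { x₁, x₂, x₄ }, Ω }.
Pass 1: +2 →
  { x₃, x₅ }  = complement { x₁, x₂, x₄ }
  { x₁, x₃, x₅ }  = complement { x₂, x₄ }
Pass 2. New:
  { x₂, x₃, x₄, x₅ }  = { x₃, x₅ } ∪ { x₂, x₄ }
Pass 3. New:
  { x₁ }  = complement { x₂, x₃, x₄, x₅ }
Pass 4: already closed under ᶜ and ∪.

Therefore σ(𝒜) = { ∅, { x₁ }, { x₂, x₄ }, { x₃, x₅ }, { x₁, x₂, x₄ }, { x₁, x₃, x₅ }, { x₂, x₃, x₄, x₅ }, Ω } (|σ(𝒜)| = 8).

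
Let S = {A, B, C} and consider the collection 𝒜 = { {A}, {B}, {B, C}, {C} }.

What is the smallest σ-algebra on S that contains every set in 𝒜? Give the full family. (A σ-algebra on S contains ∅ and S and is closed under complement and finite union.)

|σ(𝒜)| = 8.  σ(𝒜) = { {}, {A}, {B}, {C}, {A, B}, {A, C}, {B, C}, S }

Trace:
Seed the family with 𝒜 together with ∅ and S: { {}, {A}, {B}, {C}, {B, C}, S }.
Round 1. New:
  {A, B}  = complement {C}
  {A, C}  = complement {B}
  — 8 sets.
Round 2: stable.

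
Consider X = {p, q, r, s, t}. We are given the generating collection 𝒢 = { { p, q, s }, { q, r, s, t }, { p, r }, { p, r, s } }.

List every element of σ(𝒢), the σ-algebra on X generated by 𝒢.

Seed the family with 𝒢 together with ∅ and X: { {}, { p, r }, { p, q, s }, { p, r, s }, { q, r, s, t }, X }.
Step 1. New:
  { p }  = X∖{ q, r, s, t }
  { q, t }  = X∖{ p, r, s }
  { r, t }  = X∖{ p, q, s }
  { q, s, t }  = X∖{ p, r }
  { p, q, r, s }  = { p, r, s } ∪ { p, q, s }
Step 2: +7 →
  { t }  = X∖{ p, q, r, s }
  { p, q, t }  = { q, t } ∪ { p }
  { p, r, t }  = { p, r } ∪ { r, t }
  { q, r, t }  = { q, t } ∪ { r, t }
  { p, q, r, t }  = { q, t } ∪ { p, r }
  { p, q, s, t }  = { q, t } ∪ { p, q, s }
  { p, r, s, t }  = { p, r, s } ∪ { r, t }
Step 3. New:
  { q }  = X∖{ p, r, s, t }
  { r }  = X∖{ p, q, s, t }
  { s }  = X∖{ p, q, r, t }
  { p, s }  = X∖{ q, r, t }
  { p, t }  = { t } ∪ { p }
  { q, s }  = X∖{ p, r, t }
  { r, s }  = X∖{ p, q, t }
Step 4: 7 new —
  { p, q }  = { q } ∪ { p }
  { q, r }  = { q } ∪ { r }
  { s, t }  = { t } ∪ { s }
  { p, q, r }  = { q } ∪ { p, r }
  { p, s, t }  = { t } ∪ { p, s }
  { q, r, s }  = X∖{ p, t }
  { r, s, t }  = { r, s } ∪ { t }
Step 5: already closed under ᶜ and ∪.

|σ(𝒢)| = 32.  σ(𝒢) = { {}, { p }, { q }, { r }, { s }, { t }, { p, q }, { p, r }, { p, s }, { p, t }, { q, r }, { q, s }, { q, t }, { r, s }, { r, t }, { s, t }, { p, q, r }, { p, q, s }, { p, q, t }, { p, r, s }, { p, r, t }, { p, s, t }, { q, r, s }, { q, r, t }, { q, s, t }, { r, s, t }, { p, q, r, s }, { p, q, r, t }, { p, q, s, t }, { p, r, s, t }, { q, r, s, t }, X }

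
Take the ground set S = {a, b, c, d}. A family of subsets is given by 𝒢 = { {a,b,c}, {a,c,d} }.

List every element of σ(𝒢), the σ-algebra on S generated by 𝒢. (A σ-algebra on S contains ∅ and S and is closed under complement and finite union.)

|σ(𝒢)| = 8.  σ(𝒢) = { {}, {b}, {d}, {a,c}, {b,d}, {a,b,c}, {a,c,d}, S }

Trace:
Initial family (4 sets): { {}, {a,b,c}, {a,c,d}, S }.
Round 1: 2 new —
  {b}  = complement {a,c,d}
  {d}  = complement {a,b,c}
  — 6 sets.
Round 2: 1 new —
  {b,d}  = {d} ∪ {b}
  — 7 sets.
Round 3 (1 new):
  {a,c}  = complement {b,d}
  — 8 sets.
Round 4: stable.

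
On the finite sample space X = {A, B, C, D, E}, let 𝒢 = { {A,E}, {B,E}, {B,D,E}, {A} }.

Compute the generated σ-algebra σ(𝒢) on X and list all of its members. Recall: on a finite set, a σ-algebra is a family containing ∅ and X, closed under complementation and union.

Initial family (6 sets): { ∅, {A}, {A,E}, {B,E}, {B,D,E}, X }.
Iteration 1: +6 →
  {A,C}  = {B,D,E}ᶜ
  {A,B,E}  = {B,E} ∪ {A,E}
  {A,C,D}  = {B,E}ᶜ
  {B,C,D}  = {A,E}ᶜ
  {A,B,D,E}  = {A,E} ∪ {B,D,E}
  {B,C,D,E}  = {A}ᶜ
  [12 total]
Iteration 2 (6 new):
  {C}  = {A,B,D,E}ᶜ
  {C,D}  = {A,B,E}ᶜ
  {A,C,E}  = {A,C} ∪ {A,E}
  {A,B,C,D}  = {A,C,D} ∪ {B,C,D}
  {A,B,C,E}  = {B,E} ∪ {A,C}
  {A,C,D,E}  = {A,C,D} ∪ {A,E}
  [18 total]
Iteration 3: +5 →
  {B}  = {A,C,D,E}ᶜ
  {D}  = {A,B,C,E}ᶜ
  {E}  = {A,B,C,D}ᶜ
  {B,D}  = {A,C,E}ᶜ
  {B,C,E}  = {C} ∪ {B,E}
  [23 total]
Iteration 4 adds 9:
  {A,B}  = {B} ∪ {A}
  {A,D}  = {B,C,E}ᶜ
  {B,C}  = {B} ∪ {C}
  {C,E}  = {E} ∪ {C}
  {D,E}  = {E} ∪ {D}
  {A,B,C}  = {B} ∪ {A,C}
  {A,B,D}  = {B,D} ∪ {A}
  {A,D,E}  = {A,E} ∪ {D}
  {C,D,E}  = {C,D} ∪ {E}
  [32 total]
Iteration 5: stable.

Hence σ(𝒢) has 32 members: { ∅, {A}, {B}, {C}, {D}, {E}, {A,B}, {A,C}, {A,D}, {A,E}, {B,C}, {B,D}, {B,E}, {C,D}, {C,E}, {D,E}, {A,B,C}, {A,B,D}, {A,B,E}, {A,C,D}, {A,C,E}, {A,D,E}, {B,C,D}, {B,C,E}, {B,D,E}, {C,D,E}, {A,B,C,D}, {A,B,C,E}, {A,B,D,E}, {A,C,D,E}, {B,C,D,E}, X }.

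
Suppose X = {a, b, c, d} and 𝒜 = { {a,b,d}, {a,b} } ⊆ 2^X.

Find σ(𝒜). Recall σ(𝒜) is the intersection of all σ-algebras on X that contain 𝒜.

σ(𝒜) (8 sets): { {}, {c}, {d}, {a,b}, {c,d}, {a,b,c}, {a,b,d}, X }

Working:
Initial family (4 sets): { {}, {a,b}, {a,b,d}, X }.
Pass 1: +2 →
  {c}  = {a,b,d}ᶜ
  {c,d}  = {a,b}ᶜ
  (now 6)
Pass 2 (1 new):
  {a,b,c}  = {c} ∪ {a,b}
  (now 7)
Pass 3. New:
  {d}  = {a,b,c}ᶜ
  (now 8)
Pass 4: stable.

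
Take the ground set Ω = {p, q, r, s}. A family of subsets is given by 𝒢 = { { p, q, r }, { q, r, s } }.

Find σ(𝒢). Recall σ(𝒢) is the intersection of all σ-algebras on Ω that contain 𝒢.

Start: 𝒢 ∪ {∅, Ω} = { ∅, { p, q, r }, { q, r, s }, Ω }.
Iteration 1. New:
  { p }  = ᶜ of { q, r, s }
  { s }  = ᶜ of { p, q, r }
  (now 6)
Iteration 2 adds 1:
  { p, s }  = { s } ∪ { p }
  (now 7)
Iteration 3. New:
  { q, r }  = ᶜ of { p, s }
  (now 8)
After Iteration 4 the family is unchanged; done.

Therefore σ(𝒢) = { ∅, { p }, { s }, { p, s }, { q, r }, { p, q, r }, { q, r, s }, Ω } (|σ(𝒢)| = 8).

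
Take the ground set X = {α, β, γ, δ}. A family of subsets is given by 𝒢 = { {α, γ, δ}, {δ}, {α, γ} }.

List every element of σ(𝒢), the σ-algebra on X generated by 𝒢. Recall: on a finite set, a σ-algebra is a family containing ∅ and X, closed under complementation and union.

Answer: σ(𝒢) = { {}, {β}, {δ}, {α, γ}, {β, δ}, {α, β, γ}, {α, γ, δ}, X }

Trace:
Initial family (5 sets): { {}, {δ}, {α, γ}, {α, γ, δ}, X }.
Round 1 (3 new):
  {β}  = X∖{α, γ, δ}
  {β, δ}  = X∖{α, γ}
  {α, β, γ}  = X∖{δ}
  |family| = 8
Round 2: stable.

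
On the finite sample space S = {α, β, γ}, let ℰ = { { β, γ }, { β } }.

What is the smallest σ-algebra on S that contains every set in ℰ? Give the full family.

|σ(ℰ)| = 8.  σ(ℰ) = { ∅, { α }, { β }, { γ }, { α, β }, { α, γ }, { β, γ }, S }

Trace:
Begin from { ∅, { β }, { β, γ }, S } (that is, ℰ plus ∅ and S).
Step 1. New:
  { α }  = { β, γ }ᶜ
  { α, γ }  = { β }ᶜ
  [6 total]
Step 2. New:
  { α, β }  = { β } ∪ { α }
  [7 total]
Step 3: 1 new —
  { γ }  = { α, β }ᶜ
  [8 total]
Step 4: stable.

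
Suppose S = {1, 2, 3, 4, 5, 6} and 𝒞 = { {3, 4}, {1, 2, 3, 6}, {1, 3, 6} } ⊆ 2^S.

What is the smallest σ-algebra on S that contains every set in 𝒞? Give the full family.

σ(𝒞) = { {}, {2}, {3}, {4}, {5}, {1, 6}, {2, 3}, {2, 4}, {2, 5}, {3, 4}, {3, 5}, {4, 5}, {1, 2, 6}, {1, 3, 6}, {1, 4, 6}, {1, 5, 6}, {2, 3, 4}, {2, 3, 5}, {2, 4, 5}, {3, 4, 5}, {1, 2, 3, 6}, {1, 2, 4, 6}, {1, 2, 5, 6}, {1, 3, 4, 6}, {1, 3, 5, 6}, {1, 4, 5, 6}, {2, 3, 4, 5}, {1, 2, 3, 4, 6}, {1, 2, 3, 5, 6}, {1, 2, 4, 5, 6}, {1, 3, 4, 5, 6}, S }

Working:
Initial family (5 sets): { {}, {3, 4}, {1, 3, 6}, {1, 2, 3, 6}, S }.
Iteration 1 adds 5:
  {4, 5}  = complement {1, 2, 3, 6}
  {2, 4, 5}  = complement {1, 3, 6}
  {1, 2, 5, 6}  = complement {3, 4}
  {1, 3, 4, 6}  = {3, 4} ∪ {1, 3, 6}
  {1, 2, 3, 4, 6}  = {3, 4} ∪ {1, 2, 3, 6}
  [10 total]
Iteration 2 (7 new):
  {5}  = complement {1, 2, 3, 4, 6}
  {2, 5}  = complement {1, 3, 4, 6}
  {3, 4, 5}  = {3, 4} ∪ {4, 5}
  {2, 3, 4, 5}  = {3, 4} ∪ {2, 4, 5}
  {1, 2, 3, 5, 6}  = {1, 3, 6} ∪ {1, 2, 5, 6}
  {1, 2, 4, 5, 6}  = {4, 5} ∪ {1, 2, 5, 6}
  {1, 3, 4, 5, 6}  = {1, 3, 6} ∪ {4, 5}
  [17 total]
Iteration 3: +6 →
  {2}  = complement {1, 3, 4, 5, 6}
  {3}  = complement {1, 2, 4, 5, 6}
  {4}  = complement {1, 2, 3, 5, 6}
  {1, 6}  = complement {2, 3, 4, 5}
  {1, 2, 6}  = complement {3, 4, 5}
  {1, 3, 5, 6}  = {1, 3, 6} ∪ {5}
  [23 total]
Iteration 4: 9 new —
  {2, 3}  = {2} ∪ {3}
  {2, 4}  = complement {1, 3, 5, 6}
  {3, 5}  = {5} ∪ {3}
  {1, 4, 6}  = {1, 6} ∪ {4}
  {1, 5, 6}  = {1, 6} ∪ {5}
  {2, 3, 4}  = {3, 4} ∪ {2}
  {2, 3, 5}  = {2, 5} ∪ {3}
  {1, 2, 4, 6}  = {4} ∪ {1, 2, 6}
  {1, 4, 5, 6}  = {1, 6} ∪ {4, 5}
  [32 total]
Iteration 5: no new sets; the family is a σ-algebra.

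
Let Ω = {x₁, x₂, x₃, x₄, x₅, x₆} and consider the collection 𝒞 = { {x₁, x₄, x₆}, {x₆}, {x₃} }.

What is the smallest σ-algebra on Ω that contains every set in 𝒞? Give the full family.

σ(𝒞) (16 sets): { {}, {x₃}, {x₆}, {x₁, x₄}, {x₂, x₅}, {x₃, x₆}, {x₁, x₃, x₄}, {x₁, x₄, x₆}, {x₂, x₃, x₅}, {x₂, x₅, x₆}, {x₁, x₂, x₄, x₅}, {x₁, x₃, x₄, x₆}, {x₂, x₃, x₅, x₆}, {x₁, x₂, x₃, x₄, x₅}, {x₁, x₂, x₄, x₅, x₆}, Ω }

Working:
Initial family (5 sets): { {}, {x₃}, {x₆}, {x₁, x₄, x₆}, Ω }.
Round 1. New:
  {x₃, x₆}  = {x₃} ∪ {x₆}
  {x₂, x₃, x₅}  = ᶜ of {x₁, x₄, x₆}
  {x₁, x₃, x₄, x₆}  = {x₃} ∪ {x₁, x₄, x₆}
  {x₁, x₂, x₃, x₄, x₅}  = ᶜ of {x₆}
  {x₁, x₂, x₄, x₅, x₆}  = ᶜ of {x₃}
  (now 10)
Round 2 (3 new):
  {x₂, x₅}  = ᶜ of {x₁, x₃, x₄, x₆}
  {x₁, x₂, x₄, x₅}  = ᶜ of {x₃, x₆}
  {x₂, x₃, x₅, x₆}  = {x₆} ∪ {x₂, x₃, x₅}
  (now 13)
Round 3: +2 →
  {x₁, x₄}  = ᶜ of {x₂, x₃, x₅, x₆}
  {x₂, x₅, x₆}  = {x₂, x₅} ∪ {x₆}
  (now 15)
Round 4. New:
  {x₁, x₃, x₄}  = ᶜ of {x₂, x₅, x₆}
  (now 16)
Round 5: closed — nothing new.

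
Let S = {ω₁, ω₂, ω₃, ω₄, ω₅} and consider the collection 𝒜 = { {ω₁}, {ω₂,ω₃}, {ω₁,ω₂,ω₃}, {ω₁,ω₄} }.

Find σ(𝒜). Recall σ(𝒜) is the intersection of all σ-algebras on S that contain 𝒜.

|σ(𝒜)| = 16.  σ(𝒜) = { ∅, {ω₁}, {ω₄}, {ω₅}, {ω₁,ω₄}, {ω₁,ω₅}, {ω₂,ω₃}, {ω₄,ω₅}, {ω₁,ω₂,ω₃}, {ω₁,ω₄,ω₅}, {ω₂,ω₃,ω₄}, {ω₂,ω₃,ω₅}, {ω₁,ω₂,ω₃,ω₄}, {ω₁,ω₂,ω₃,ω₅}, {ω₂,ω₃,ω₄,ω₅}, S }

Working:
Initial family (6 sets): { ∅, {ω₁}, {ω₁,ω₄}, {ω₂,ω₃}, {ω₁,ω₂,ω₃}, S }.
Step 1: 5 new —
  {ω₄,ω₅}  = {ω₁,ω₂,ω₃}ᶜ
  {ω₁,ω₄,ω₅}  = {ω₂,ω₃}ᶜ
  {ω₂,ω₃,ω₅}  = {ω₁,ω₄}ᶜ
  {ω₁,ω₂,ω₃,ω₄}  = {ω₁,ω₂,ω₃} ∪ {ω₁,ω₄}
  {ω₂,ω₃,ω₄,ω₅}  = {ω₁}ᶜ
  — 11 sets.
Step 2: 2 new —
  {ω₅}  = {ω₁,ω₂,ω₃,ω₄}ᶜ
  {ω₁,ω₂,ω₃,ω₅}  = {ω₁,ω₂,ω₃} ∪ {ω₂,ω₃,ω₅}
  — 13 sets.
Step 3 (2 new):
  {ω₄}  = {ω₁,ω₂,ω₃,ω₅}ᶜ
  {ω₁,ω₅}  = {ω₅} ∪ {ω₁}
  — 15 sets.
Step 4 (1 new):
  {ω₂,ω₃,ω₄}  = {ω₁,ω₅}ᶜ
  — 16 sets.
Step 5: closed — nothing new.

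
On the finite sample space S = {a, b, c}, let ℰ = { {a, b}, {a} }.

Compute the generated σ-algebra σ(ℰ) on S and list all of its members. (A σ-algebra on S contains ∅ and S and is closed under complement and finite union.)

Start: ℰ ∪ {∅, S} = { {}, {a}, {a, b}, S }.
Round 1 adds 2:
  {c}  = complement {a, b}
  {b, c}  = complement {a}
  — 6 sets.
Round 2. New:
  {a, c}  = {c} ∪ {a}
  — 7 sets.
Round 3: 1 new —
  {b}  = complement {a, c}
  — 8 sets.
Round 4: closed — nothing new.

Therefore σ(ℰ) = { {}, {a}, {b}, {c}, {a, b}, {a, c}, {b, c}, S } (|σ(ℰ)| = 8).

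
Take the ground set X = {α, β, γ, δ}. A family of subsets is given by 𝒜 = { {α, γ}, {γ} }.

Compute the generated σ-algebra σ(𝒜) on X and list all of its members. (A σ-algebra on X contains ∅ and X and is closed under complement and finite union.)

Answer: σ(𝒜) = { ∅, {α}, {γ}, {α, γ}, {β, δ}, {α, β, δ}, {β, γ, δ}, X }

Trace:
Start: 𝒜 ∪ {∅, X} = { ∅, {γ}, {α, γ}, X }.
Pass 1: 2 new —
  {β, δ}  = {α, γ}ᶜ
  {α, β, δ}  = {γ}ᶜ
  [6 total]
Pass 2 (1 new):
  {β, γ, δ}  = {γ} ∪ {β, δ}
  [7 total]
Pass 3 adds 1:
  {α}  = {β, γ, δ}ᶜ
  [8 total]
Pass 4: already closed under ᶜ and ∪.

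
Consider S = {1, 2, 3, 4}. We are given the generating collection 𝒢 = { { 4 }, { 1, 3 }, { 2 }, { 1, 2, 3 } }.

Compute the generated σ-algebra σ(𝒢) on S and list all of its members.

Initial family (6 sets): { {}, { 2 }, { 4 }, { 1, 3 }, { 1, 2, 3 }, S }.
Iteration 1 adds 2:
  { 2, 4 }  = ᶜ of { 1, 3 }
  { 1, 3, 4 }  = ᶜ of { 2 }
Iteration 2: stable.

|σ(𝒢)| = 8.  σ(𝒢) = { {}, { 2 }, { 4 }, { 1, 3 }, { 2, 4 }, { 1, 2, 3 }, { 1, 3, 4 }, S }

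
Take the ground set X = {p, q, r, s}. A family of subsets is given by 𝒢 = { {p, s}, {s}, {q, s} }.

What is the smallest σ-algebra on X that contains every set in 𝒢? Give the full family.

σ(𝒢) (16 sets): { ∅, {p}, {q}, {r}, {s}, {p, q}, {p, r}, {p, s}, {q, r}, {q, s}, {r, s}, {p, q, r}, {p, q, s}, {p, r, s}, {q, r, s}, X }

Derivation:
Start: 𝒢 ∪ {∅, X} = { ∅, {s}, {p, s}, {q, s}, X }.
Round 1: +4 →
  {p, r}  = {q, s}ᶜ
  {q, r}  = {p, s}ᶜ
  {p, q, r}  = {s}ᶜ
  {p, q, s}  = {p, s} ∪ {q, s}
  [9 total]
Round 2. New:
  {r}  = {p, q, s}ᶜ
  {p, r, s}  = {p, s} ∪ {p, r}
  {q, r, s}  = {q, r} ∪ {s}
  [12 total]
Round 3: 3 new —
  {p}  = {q, r, s}ᶜ
  {q}  = {p, r, s}ᶜ
  {r, s}  = {r} ∪ {s}
  [15 total]
Round 4 adds 1:
  {p, q}  = {r, s}ᶜ
  [16 total]
Round 5: no new sets; the family is a σ-algebra.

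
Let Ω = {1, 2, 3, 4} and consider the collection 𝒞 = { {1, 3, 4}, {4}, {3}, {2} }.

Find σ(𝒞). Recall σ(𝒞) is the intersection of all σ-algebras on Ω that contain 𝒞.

σ(𝒞) = { {}, {1}, {2}, {3}, {4}, {1, 2}, {1, 3}, {1, 4}, {2, 3}, {2, 4}, {3, 4}, {1, 2, 3}, {1, 2, 4}, {1, 3, 4}, {2, 3, 4}, Ω }

Derivation:
Begin from { {}, {2}, {3}, {4}, {1, 3, 4}, Ω } (that is, 𝒞 plus ∅ and Ω).
Round 1 adds 5:
  {2, 3}  = {3} ∪ {2}
  {2, 4}  = {4} ∪ {2}
  {3, 4}  = {3} ∪ {4}
  {1, 2, 3}  = {4}ᶜ
  {1, 2, 4}  = {3}ᶜ
Round 2 (4 new):
  {1, 2}  = {3, 4}ᶜ
  {1, 3}  = {2, 4}ᶜ
  {1, 4}  = {2, 3}ᶜ
  {2, 3, 4}  = {3, 4} ∪ {2}
Round 3: +1 →
  {1}  = {2, 3, 4}ᶜ
Round 4: already closed under ᶜ and ∪.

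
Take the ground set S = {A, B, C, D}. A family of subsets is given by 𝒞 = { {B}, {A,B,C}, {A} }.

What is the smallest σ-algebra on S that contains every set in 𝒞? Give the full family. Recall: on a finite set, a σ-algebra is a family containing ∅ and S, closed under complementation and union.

|σ(𝒞)| = 16.  σ(𝒞) = { {}, {A}, {B}, {C}, {D}, {A,B}, {A,C}, {A,D}, {B,C}, {B,D}, {C,D}, {A,B,C}, {A,B,D}, {A,C,D}, {B,C,D}, S }

Check:
Seed the family with 𝒞 together with ∅ and S: { {}, {A}, {B}, {A,B,C}, S }.
Step 1. New:
  {D}  = complement {A,B,C}
  {A,B}  = {B} ∪ {A}
  {A,C,D}  = complement {B}
  {B,C,D}  = complement {A}
  [9 total]
Step 2: +4 →
  {A,D}  = {D} ∪ {A}
  {B,D}  = {B} ∪ {D}
  {C,D}  = complement {A,B}
  {A,B,D}  = {A,B} ∪ {D}
  [13 total]
Step 3: +3 →
  {C}  = complement {A,B,D}
  {A,C}  = complement {B,D}
  {B,C}  = complement {A,D}
  [16 total]
Step 4: closed — nothing new.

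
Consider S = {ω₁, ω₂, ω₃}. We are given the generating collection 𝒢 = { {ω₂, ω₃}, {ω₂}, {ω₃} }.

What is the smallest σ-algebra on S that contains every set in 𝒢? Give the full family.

Initial family (5 sets): { {}, {ω₂}, {ω₃}, {ω₂, ω₃}, S }.
Round 1: 3 new —
  {ω₁}  = complement {ω₂, ω₃}
  {ω₁, ω₂}  = complement {ω₃}
  {ω₁, ω₃}  = complement {ω₂}
  |family| = 8
Round 2: already closed under ᶜ and ∪.

|σ(𝒢)| = 8.  σ(𝒢) = { {}, {ω₁}, {ω₂}, {ω₃}, {ω₁, ω₂}, {ω₁, ω₃}, {ω₂, ω₃}, S }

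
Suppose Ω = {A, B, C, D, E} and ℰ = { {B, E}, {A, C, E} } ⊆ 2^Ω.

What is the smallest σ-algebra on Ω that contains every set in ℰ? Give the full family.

Answer: σ(ℰ) = { {}, {B}, {D}, {E}, {A, C}, {B, D}, {B, E}, {D, E}, {A, B, C}, {A, C, D}, {A, C, E}, {B, D, E}, {A, B, C, D}, {A, B, C, E}, {A, C, D, E}, Ω }

Working:
Seed the family with ℰ together with ∅ and Ω: { {}, {B, E}, {A, C, E}, Ω }.
Step 1 (3 new):
  {B, D}  = {A, C, E}ᶜ
  {A, C, D}  = {B, E}ᶜ
  {A, B, C, E}  = {A, C, E} ∪ {B, E}
  [7 total]
Step 2 (4 new):
  {D}  = {A, B, C, E}ᶜ
  {B, D, E}  = {B, E} ∪ {B, D}
  {A, B, C, D}  = {A, C, D} ∪ {B, D}
  {A, C, D, E}  = {A, C, D} ∪ {A, C, E}
  [11 total]
Step 3: +3 →
  {B}  = {A, C, D, E}ᶜ
  {E}  = {A, B, C, D}ᶜ
  {A, C}  = {B, D, E}ᶜ
  [14 total]
Step 4: 2 new —
  {D, E}  = {D} ∪ {E}
  {A, B, C}  = {A, C} ∪ {B}
  [16 total]
Step 5: closed — nothing new.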